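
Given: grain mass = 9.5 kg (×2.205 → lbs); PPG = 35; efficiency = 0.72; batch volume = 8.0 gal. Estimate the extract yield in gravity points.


points = lbs × PPG × eff / vol
lbs = 9.5 × 2.205 = 20.9475
points = 20.9475 × 35 × 0.72 / 8.0

65.9846 points


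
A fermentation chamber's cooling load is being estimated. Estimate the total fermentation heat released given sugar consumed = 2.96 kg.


Q = m_sugar · 590 kJ/kg
Q = 2.96 · 590

1746.4000 kJ


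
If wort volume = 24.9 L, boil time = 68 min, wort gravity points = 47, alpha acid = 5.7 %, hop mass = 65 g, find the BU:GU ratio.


U = 1.65·0.000125^(GP/1000)·(1−e^(−0.04t))/4.15;  IBU = (α/100)·m·U·1000/V;  BU:GU = IBU/GP
U = 1.65·0.000125^(47/1000)·(1−e^(−0.04·68))/4.15 = 0.2434
IBU = (5.7/100)·65·0.2434·1000/24.9 = 36.2230
BU:GU = 36.2230/47

0.7707


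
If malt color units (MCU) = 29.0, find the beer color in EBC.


SRM = 1.4922·MCU^0.6859;  EBC = SRM·1.97
SRM = 1.4922·29.0^0.6859 = 15.0275
EBC = 15.0275·1.97

29.6041 EBC


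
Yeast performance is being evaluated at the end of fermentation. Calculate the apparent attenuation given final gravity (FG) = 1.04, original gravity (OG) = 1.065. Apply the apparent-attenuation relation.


AA = (OG − FG)/(OG − 1) · 100
AA = (1.065 − 1.04)/(1.065 − 1) · 100

38.4615 %


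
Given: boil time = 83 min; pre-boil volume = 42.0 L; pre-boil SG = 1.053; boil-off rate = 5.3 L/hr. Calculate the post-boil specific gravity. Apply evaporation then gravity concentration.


V_post = V_pre − rate·(t/60);  SG_post = 1 + (SG_pre−1)·V_pre/V_post
V_post = 42.0 − 5.3·(83/60) = 34.6683
SG_post = 1 + (1.053 − 1)·42.0/34.6683

1.0642


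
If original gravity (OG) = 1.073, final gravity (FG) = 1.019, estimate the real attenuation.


AA = (OG−FG)/(OG−1)·100;  RA = AA·0.8192
AA = (1.073 − 1.019)/(1.073 − 1)·100 = 73.9726
RA = 73.9726·0.8192

60.5984 %


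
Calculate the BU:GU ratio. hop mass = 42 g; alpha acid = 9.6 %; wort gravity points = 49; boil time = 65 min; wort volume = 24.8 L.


U = 1.65·0.000125^(GP/1000)·(1−e^(−0.04t))/4.15;  IBU = (α/100)·m·U·1000/V;  BU:GU = IBU/GP
U = 1.65·0.000125^(49/1000)·(1−e^(−0.04·65))/4.15 = 0.2370
IBU = (9.6/100)·42·0.2370·1000/24.8 = 38.5244
BU:GU = 38.5244/49

0.7862


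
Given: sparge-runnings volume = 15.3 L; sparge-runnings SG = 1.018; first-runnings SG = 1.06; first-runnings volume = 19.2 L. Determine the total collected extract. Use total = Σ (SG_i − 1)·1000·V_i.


first = (1.06 − 1)·1000·19.2 = 1152.0000
sparge = (1.018 − 1)·1000·15.3 = 275.4000
total = 1152.0000 + 275.4000

1427.4000 gravity·L


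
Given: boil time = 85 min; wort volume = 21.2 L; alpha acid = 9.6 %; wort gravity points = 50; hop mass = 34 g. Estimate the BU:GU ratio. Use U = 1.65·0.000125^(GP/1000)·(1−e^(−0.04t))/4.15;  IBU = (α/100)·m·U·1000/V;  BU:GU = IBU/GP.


U = 1.65·0.000125^(50/1000)·(1−e^(−0.04·85))/4.15 = 0.2452
IBU = (9.6/100)·34·0.2452·1000/21.2 = 37.7533
BU:GU = 37.7533/50

0.7551


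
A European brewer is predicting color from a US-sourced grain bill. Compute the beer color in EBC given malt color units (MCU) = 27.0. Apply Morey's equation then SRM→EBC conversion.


SRM = 1.4922·MCU^0.6859;  EBC = SRM·1.97
SRM = 1.4922·27.0^0.6859 = 14.3087
EBC = 14.3087·1.97

28.1881 EBC


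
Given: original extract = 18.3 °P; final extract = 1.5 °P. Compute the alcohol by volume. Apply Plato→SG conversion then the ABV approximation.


SG = 259/(259 − P);  ABV = (OG − FG)·131.25
OG = 259/(259 − 18.3) = 1.0760
FG = 259/(259 − 1.5) = 1.0058
ABV = (1.0760 − 1.0058)·131.25

9.2141 % ABV


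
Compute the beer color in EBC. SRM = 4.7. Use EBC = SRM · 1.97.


EBC = 4.7 · 1.97

9.2590 EBC


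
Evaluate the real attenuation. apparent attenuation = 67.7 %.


RA = AA · 0.8192
RA = 67.7 · 0.8192

55.4598 %


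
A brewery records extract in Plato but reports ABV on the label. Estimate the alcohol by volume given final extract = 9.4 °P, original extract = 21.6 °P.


SG = 259/(259 − P);  ABV = (OG − FG)·131.25
OG = 259/(259 − 21.6) = 1.0910
FG = 259/(259 − 9.4) = 1.0377
ABV = (1.0910 − 1.0377)·131.25

6.9990 % ABV


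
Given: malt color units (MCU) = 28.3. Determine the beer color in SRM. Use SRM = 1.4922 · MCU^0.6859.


SRM = 1.4922 · 28.3^0.6859

14.7777 SRM


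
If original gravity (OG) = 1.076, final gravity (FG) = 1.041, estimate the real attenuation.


AA = (OG−FG)/(OG−1)·100;  RA = AA·0.8192
AA = (1.076 − 1.041)/(1.076 − 1)·100 = 46.0526
RA = 46.0526·0.8192

37.7263 %


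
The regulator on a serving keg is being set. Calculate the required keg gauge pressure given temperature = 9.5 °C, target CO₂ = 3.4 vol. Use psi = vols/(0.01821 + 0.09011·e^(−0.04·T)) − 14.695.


psi = 3.4/(0.01821 + 0.09011·e^(−0.04·9.5)) − 14.695

27.8940 psi


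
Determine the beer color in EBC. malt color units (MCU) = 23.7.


SRM = 1.4922·MCU^0.6859;  EBC = SRM·1.97
SRM = 1.4922·23.7^0.6859 = 13.0848
EBC = 13.0848·1.97

25.7770 EBC


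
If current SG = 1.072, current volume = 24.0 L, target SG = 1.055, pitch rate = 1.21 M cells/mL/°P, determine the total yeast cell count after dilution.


V_w = V·((SG_c−1)/(SG_t−1)−1);  °P = 259 − 259/SG_t;  cells = rate·(V+V_w)·°P
V_w = 24.0·((1.072−1)/(1.055−1)−1) = 7.4182
V_final = 24.0 + 7.4182 = 31.4182
°P = 259 − 259/1.055 = 13.5024
cells = 1.21·31.4182·13.5024

513.3061 billion cells


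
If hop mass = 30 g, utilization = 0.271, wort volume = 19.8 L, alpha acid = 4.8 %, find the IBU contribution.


IBU = (α/100)·mass·U·1000 / V
IBU = (4.8/100)·30·0.271·1000 / 19.8

19.7091 IBU


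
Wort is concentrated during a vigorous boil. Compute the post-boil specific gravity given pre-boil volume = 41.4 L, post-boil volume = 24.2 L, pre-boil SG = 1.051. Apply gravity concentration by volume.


SG_post = 1 + (SG_pre − 1)·V_pre/V_post
pts_pre = (1.051 − 1)·1000 = 51.0000
pts_post = 51.0000·41.4/24.2 = 87.2479
SG_post = 1 + 87.2479/1000

1.0872


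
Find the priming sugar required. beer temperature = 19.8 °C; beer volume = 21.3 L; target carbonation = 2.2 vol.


residual = 14.695·(0.01821 + 0.09011·e^(−0.04·T));  sugar = (target − residual)·4.0·V
residual = 14.695·(0.01821 + 0.09011·e^(−0.04·19.8)) = 0.8674
sugar = (2.2 − 0.8674)·4.0·21.3

113.5408 g


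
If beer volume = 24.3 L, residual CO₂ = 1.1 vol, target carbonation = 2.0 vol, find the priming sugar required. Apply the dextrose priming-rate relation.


sugar = (target − residual)·4.0·V
sugar = (2.0 − 1.1)·4.0·24.3

87.4800 g


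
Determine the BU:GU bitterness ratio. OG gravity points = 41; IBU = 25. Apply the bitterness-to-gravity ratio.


BU:GU = IBU / OG_points
BU:GU = 25 / 41

0.6098


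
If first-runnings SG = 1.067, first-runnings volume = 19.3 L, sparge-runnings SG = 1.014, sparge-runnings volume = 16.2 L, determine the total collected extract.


total = Σ (SG_i − 1)·1000·V_i
first = (1.067 − 1)·1000·19.3 = 1293.1000
sparge = (1.014 − 1)·1000·16.2 = 226.8000
total = 1293.1000 + 226.8000

1519.9000 gravity·L


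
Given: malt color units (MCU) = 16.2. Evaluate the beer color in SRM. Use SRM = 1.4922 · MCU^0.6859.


SRM = 1.4922 · 16.2^0.6859

10.0794 SRM


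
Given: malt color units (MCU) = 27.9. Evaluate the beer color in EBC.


SRM = 1.4922·MCU^0.6859;  EBC = SRM·1.97
SRM = 1.4922·27.9^0.6859 = 14.6341
EBC = 14.6341·1.97

28.8292 EBC


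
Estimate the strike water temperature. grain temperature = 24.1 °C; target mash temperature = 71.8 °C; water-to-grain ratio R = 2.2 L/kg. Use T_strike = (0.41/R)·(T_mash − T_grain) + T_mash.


T_strike = (0.41/2.2)·(71.8 − 24.1) + 71.8

80.6895 °C


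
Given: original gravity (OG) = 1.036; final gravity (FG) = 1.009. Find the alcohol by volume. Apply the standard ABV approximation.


ABV = (OG − FG) · 131.25
ABV = (1.036 − 1.009) · 131.25

3.5438 % ABV


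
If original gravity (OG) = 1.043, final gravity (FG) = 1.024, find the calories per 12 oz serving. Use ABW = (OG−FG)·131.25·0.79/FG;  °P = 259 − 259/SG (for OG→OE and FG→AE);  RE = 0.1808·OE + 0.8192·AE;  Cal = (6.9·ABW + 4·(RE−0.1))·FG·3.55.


ABW = (1.043 − 1.024)·131.25·0.79/1.024 = 1.9239
OE = 259 − 259/1.043 = 10.6779 °P
AE = 259 − 259/1.024 = 6.0703 °P
RE = 0.1808·10.6779 + 0.8192·6.0703 = 6.9034 °P
Cal = (6.9·1.9239 + 4·(6.9034−0.1))·1.024·3.55

147.1829 kcal


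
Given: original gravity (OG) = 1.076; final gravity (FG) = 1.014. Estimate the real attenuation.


AA = (OG−FG)/(OG−1)·100;  RA = AA·0.8192
AA = (1.076 − 1.014)/(1.076 − 1)·100 = 81.5789
RA = 81.5789·0.8192

66.8295 %


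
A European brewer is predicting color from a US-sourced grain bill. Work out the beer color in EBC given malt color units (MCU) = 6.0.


SRM = 1.4922·MCU^0.6859;  EBC = SRM·1.97
SRM = 1.4922·6.0^0.6859 = 5.0999
EBC = 5.0999·1.97

10.0468 EBC


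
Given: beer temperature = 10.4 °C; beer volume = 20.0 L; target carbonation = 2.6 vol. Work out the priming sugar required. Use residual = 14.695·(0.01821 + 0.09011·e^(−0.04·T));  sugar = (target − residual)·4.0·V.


residual = 14.695·(0.01821 + 0.09011·e^(−0.04·10.4)) = 1.1411
sugar = (2.6 − 1.1411)·4.0·20.0

116.7102 g


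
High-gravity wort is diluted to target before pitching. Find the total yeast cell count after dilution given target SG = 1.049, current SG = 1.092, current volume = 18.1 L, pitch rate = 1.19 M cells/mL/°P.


V_w = V·((SG_c−1)/(SG_t−1)−1);  °P = 259 − 259/SG_t;  cells = rate·(V+V_w)·°P
V_w = 18.1·((1.092−1)/(1.049−1)−1) = 15.8837
V_final = 18.1 + 15.8837 = 33.9837
°P = 259 − 259/1.049 = 12.0982
cells = 1.19·33.9837·12.0982

489.2577 billion cells


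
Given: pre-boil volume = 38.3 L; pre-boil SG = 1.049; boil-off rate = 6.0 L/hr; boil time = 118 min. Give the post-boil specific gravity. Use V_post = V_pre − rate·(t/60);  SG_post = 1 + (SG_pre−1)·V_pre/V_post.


V_post = 38.3 − 6.0·(118/60) = 26.5000
SG_post = 1 + (1.049 − 1)·38.3/26.5000

1.0708


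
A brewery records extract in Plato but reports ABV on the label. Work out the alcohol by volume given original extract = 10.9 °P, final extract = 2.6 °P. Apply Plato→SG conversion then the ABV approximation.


SG = 259/(259 − P);  ABV = (OG − FG)·131.25
OG = 259/(259 − 10.9) = 1.0439
FG = 259/(259 − 2.6) = 1.0101
ABV = (1.0439 − 1.0101)·131.25

4.4354 % ABV


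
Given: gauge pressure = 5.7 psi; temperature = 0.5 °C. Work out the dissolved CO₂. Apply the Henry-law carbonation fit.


vols = (P + 14.695)·(0.01821 + 0.09011·e^(−0.04·T))
vols = (5.7 + 14.695)·(0.01821 + 0.09011·e^(−0.04·0.5))

2.1728 volumes


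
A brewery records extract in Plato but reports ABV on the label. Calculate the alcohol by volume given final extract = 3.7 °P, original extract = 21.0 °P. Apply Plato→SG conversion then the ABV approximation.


SG = 259/(259 − P);  ABV = (OG − FG)·131.25
OG = 259/(259 − 21.0) = 1.0882
FG = 259/(259 − 3.7) = 1.0145
ABV = (1.0882 − 1.0145)·131.25

9.6787 % ABV


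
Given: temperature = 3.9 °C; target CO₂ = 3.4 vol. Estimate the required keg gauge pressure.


psi = vols/(0.01821 + 0.09011·e^(−0.04·T)) − 14.695
psi = 3.4/(0.01821 + 0.09011·e^(−0.04·3.9)) − 14.695

20.9801 psi


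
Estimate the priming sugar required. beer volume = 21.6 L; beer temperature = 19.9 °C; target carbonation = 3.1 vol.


residual = 14.695·(0.01821 + 0.09011·e^(−0.04·T));  sugar = (target − residual)·4.0·V
residual = 14.695·(0.01821 + 0.09011·e^(−0.04·19.9)) = 0.8650
sugar = (3.1 − 0.8650)·4.0·21.6

193.1069 g


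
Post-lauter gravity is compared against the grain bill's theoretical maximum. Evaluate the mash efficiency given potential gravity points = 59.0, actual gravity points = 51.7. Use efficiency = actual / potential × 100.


efficiency = 51.7 / 59.0 × 100

87.6271 %


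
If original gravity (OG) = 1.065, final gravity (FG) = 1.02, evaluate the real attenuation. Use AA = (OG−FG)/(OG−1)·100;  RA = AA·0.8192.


AA = (1.065 − 1.02)/(1.065 − 1)·100 = 69.2308
RA = 69.2308·0.8192

56.7138 %


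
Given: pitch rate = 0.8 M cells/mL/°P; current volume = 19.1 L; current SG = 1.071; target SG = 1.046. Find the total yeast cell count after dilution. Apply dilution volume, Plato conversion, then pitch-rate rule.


V_w = V·((SG_c−1)/(SG_t−1)−1);  °P = 259 − 259/SG_t;  cells = rate·(V+V_w)·°P
V_w = 19.1·((1.071−1)/(1.046−1)−1) = 10.3804
V_final = 19.1 + 10.3804 = 29.4804
°P = 259 − 259/1.046 = 11.3901
cells = 0.8·29.4804·11.3901

268.6271 billion cells


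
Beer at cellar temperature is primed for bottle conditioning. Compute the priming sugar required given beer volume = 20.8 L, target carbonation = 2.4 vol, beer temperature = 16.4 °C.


residual = 14.695·(0.01821 + 0.09011·e^(−0.04·T));  sugar = (target − residual)·4.0·V
residual = 14.695·(0.01821 + 0.09011·e^(−0.04·16.4)) = 0.9547
sugar = (2.4 − 0.9547)·4.0·20.8

120.2459 g


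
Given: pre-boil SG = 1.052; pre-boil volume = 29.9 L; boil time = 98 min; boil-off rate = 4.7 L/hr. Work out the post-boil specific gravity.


V_post = V_pre − rate·(t/60);  SG_post = 1 + (SG_pre−1)·V_pre/V_post
V_post = 29.9 − 4.7·(98/60) = 22.2233
SG_post = 1 + (1.052 − 1)·29.9/22.2233

1.0700


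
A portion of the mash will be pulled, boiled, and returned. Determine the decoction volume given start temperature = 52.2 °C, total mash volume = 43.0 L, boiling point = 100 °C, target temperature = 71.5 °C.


V_dec = V_total·(T_target − T_start)/(T_boil − T_start)
V_dec = 43.0·(71.5 − 52.2)/(100 − 52.2)

17.3619 L


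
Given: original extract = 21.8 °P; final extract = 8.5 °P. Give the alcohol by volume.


SG = 259/(259 − P);  ABV = (OG − FG)·131.25
OG = 259/(259 − 21.8) = 1.0919
FG = 259/(259 − 8.5) = 1.0339
ABV = (1.0919 − 1.0339)·131.25

7.6090 % ABV


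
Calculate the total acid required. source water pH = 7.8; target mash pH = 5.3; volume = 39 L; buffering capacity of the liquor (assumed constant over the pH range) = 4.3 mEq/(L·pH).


acid = buffering capacity · (pH_source − pH_target) · V
acid = 4.3 · (7.8 − 5.3) · 39

419.2500 mEq


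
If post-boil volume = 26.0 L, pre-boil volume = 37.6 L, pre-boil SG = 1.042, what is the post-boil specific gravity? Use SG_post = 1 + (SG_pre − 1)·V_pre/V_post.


pts_pre = (1.042 − 1)·1000 = 42.0000
pts_post = 42.0000·37.6/26.0 = 60.7385
SG_post = 1 + 60.7385/1000

1.0607


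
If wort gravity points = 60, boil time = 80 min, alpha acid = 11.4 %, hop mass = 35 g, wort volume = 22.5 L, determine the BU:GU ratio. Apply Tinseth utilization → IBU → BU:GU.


U = 1.65·0.000125^(GP/1000)·(1−e^(−0.04t))/4.15;  IBU = (α/100)·m·U·1000/V;  BU:GU = IBU/GP
U = 1.65·0.000125^(60/1000)·(1−e^(−0.04·80))/4.15 = 0.2224
IBU = (11.4/100)·35·0.2224·1000/22.5 = 39.4427
BU:GU = 39.4427/60

0.6574


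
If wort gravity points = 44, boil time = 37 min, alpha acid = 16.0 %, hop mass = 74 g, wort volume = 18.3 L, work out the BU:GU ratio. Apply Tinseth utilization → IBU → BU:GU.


U = 1.65·0.000125^(GP/1000)·(1−e^(−0.04t))/4.15;  IBU = (α/100)·m·U·1000/V;  BU:GU = IBU/GP
U = 1.65·0.000125^(44/1000)·(1−e^(−0.04·37))/4.15 = 0.2068
IBU = (16.0/100)·74·0.2068·1000/18.3 = 133.7894
BU:GU = 133.7894/44

3.0407


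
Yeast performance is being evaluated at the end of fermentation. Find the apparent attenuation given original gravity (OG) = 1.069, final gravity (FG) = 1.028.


AA = (OG − FG)/(OG − 1) · 100
AA = (1.069 − 1.028)/(1.069 − 1) · 100

59.4203 %


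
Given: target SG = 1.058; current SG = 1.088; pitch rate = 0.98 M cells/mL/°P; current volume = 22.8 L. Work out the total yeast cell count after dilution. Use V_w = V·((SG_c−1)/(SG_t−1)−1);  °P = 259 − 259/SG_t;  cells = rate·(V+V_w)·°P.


V_w = 22.8·((1.088−1)/(1.058−1)−1) = 11.7931
V_final = 22.8 + 11.7931 = 34.5931
°P = 259 − 259/1.058 = 14.1985
cells = 0.98·34.5931·14.1985

481.3464 billion cells


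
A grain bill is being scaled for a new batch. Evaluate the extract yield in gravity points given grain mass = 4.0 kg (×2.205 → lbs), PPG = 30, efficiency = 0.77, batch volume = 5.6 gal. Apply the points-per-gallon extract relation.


points = lbs × PPG × eff / vol
lbs = 4.0 × 2.205 = 8.8200
points = 8.8200 × 30 × 0.77 / 5.6

36.3825 points


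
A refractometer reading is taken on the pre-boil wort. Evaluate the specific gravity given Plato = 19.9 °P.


SG = 259/(259 − P)
SG = 259/(259 − 19.9)

1.0832


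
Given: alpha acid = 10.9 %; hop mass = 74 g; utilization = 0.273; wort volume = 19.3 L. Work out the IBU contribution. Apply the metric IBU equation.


IBU = (α/100)·mass·U·1000 / V
IBU = (10.9/100)·74·0.273·1000 / 19.3

114.0942 IBU


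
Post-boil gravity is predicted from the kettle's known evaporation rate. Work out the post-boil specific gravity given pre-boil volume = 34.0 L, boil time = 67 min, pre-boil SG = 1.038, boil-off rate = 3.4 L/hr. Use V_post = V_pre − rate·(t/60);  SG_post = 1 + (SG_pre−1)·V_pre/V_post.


V_post = 34.0 − 3.4·(67/60) = 30.2033
SG_post = 1 + (1.038 − 1)·34.0/30.2033

1.0428


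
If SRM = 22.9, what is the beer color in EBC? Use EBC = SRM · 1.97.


EBC = 22.9 · 1.97

45.1130 EBC


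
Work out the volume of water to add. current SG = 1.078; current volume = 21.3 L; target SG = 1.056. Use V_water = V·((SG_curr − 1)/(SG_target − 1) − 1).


V_water = 21.3·((1.078 − 1)/(1.056 − 1) − 1)

8.3679 L


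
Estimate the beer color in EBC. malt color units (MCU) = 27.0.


SRM = 1.4922·MCU^0.6859;  EBC = SRM·1.97
SRM = 1.4922·27.0^0.6859 = 14.3087
EBC = 14.3087·1.97

28.1881 EBC


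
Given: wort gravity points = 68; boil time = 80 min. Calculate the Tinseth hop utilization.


U = 1.65·0.000125^(GP/1000) · (1 − e^(−0.04·t))/4.15
bigness = 1.65·0.000125^(68/1000) = 0.8955
boil_factor = (1 − e^(−0.04·80))/4.15 = 0.2311
U = 0.8955 · 0.2311

0.2070


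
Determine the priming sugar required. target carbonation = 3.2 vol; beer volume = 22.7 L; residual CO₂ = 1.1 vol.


sugar = (target − residual)·4.0·V
sugar = (3.2 − 1.1)·4.0·22.7

190.6800 g


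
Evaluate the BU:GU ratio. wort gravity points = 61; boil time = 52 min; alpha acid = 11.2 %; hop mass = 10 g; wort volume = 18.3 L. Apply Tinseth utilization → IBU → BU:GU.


U = 1.65·0.000125^(GP/1000)·(1−e^(−0.04t))/4.15;  IBU = (α/100)·m·U·1000/V;  BU:GU = IBU/GP
U = 1.65·0.000125^(61/1000)·(1−e^(−0.04·52))/4.15 = 0.2011
IBU = (11.2/100)·10·0.2011·1000/18.3 = 12.3071
BU:GU = 12.3071/61

0.2018


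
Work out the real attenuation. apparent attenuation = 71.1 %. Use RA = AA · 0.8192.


RA = 71.1 · 0.8192

58.2451 %


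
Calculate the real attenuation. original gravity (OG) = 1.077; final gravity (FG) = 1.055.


AA = (OG−FG)/(OG−1)·100;  RA = AA·0.8192
AA = (1.077 − 1.055)/(1.077 − 1)·100 = 28.5714
RA = 28.5714·0.8192

23.4057 %


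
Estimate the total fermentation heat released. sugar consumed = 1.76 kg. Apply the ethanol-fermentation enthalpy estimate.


Q = m_sugar · 590 kJ/kg
Q = 1.76 · 590

1038.4000 kJ


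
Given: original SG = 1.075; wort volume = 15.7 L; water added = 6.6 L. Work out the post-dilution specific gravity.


SG_new = 1 + (SG_old − 1)·V_old/(V_old + V_water)
pts = (1.075 − 1)·1000·15.7/(15.7 + 6.6) = 52.8027
SG_new = 1 + 52.8027/1000

1.0528


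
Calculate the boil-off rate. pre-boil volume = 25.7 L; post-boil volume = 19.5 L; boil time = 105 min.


rate = (V_pre − V_post) / (t_min/60)
rate = (25.7 − 19.5) / (105/60)

3.5429 L/hr


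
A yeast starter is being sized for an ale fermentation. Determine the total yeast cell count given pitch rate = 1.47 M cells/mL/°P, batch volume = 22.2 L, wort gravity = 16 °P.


cells (billions) = rate · V_L · °P
cells = 1.47 · 22.2 · 16

522.1440 billion cells


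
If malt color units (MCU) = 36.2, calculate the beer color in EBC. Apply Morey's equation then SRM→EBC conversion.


SRM = 1.4922·MCU^0.6859;  EBC = SRM·1.97
SRM = 1.4922·36.2^0.6859 = 17.4963
EBC = 17.4963·1.97

34.4676 EBC


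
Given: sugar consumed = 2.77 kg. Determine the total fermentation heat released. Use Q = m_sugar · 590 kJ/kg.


Q = 2.77 · 590

1634.3000 kJ


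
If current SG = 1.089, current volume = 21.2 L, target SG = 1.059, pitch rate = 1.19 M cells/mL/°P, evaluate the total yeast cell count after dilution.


V_w = V·((SG_c−1)/(SG_t−1)−1);  °P = 259 − 259/SG_t;  cells = rate·(V+V_w)·°P
V_w = 21.2·((1.089−1)/(1.059−1)−1) = 10.7797
V_final = 21.2 + 10.7797 = 31.9797
°P = 259 − 259/1.059 = 14.4297
cells = 1.19·31.9797·14.4297

549.1318 billion cells


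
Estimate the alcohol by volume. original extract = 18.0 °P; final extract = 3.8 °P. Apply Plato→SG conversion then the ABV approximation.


SG = 259/(259 − P);  ABV = (OG − FG)·131.25
OG = 259/(259 − 18.0) = 1.0747
FG = 259/(259 − 3.8) = 1.0149
ABV = (1.0747 − 1.0149)·131.25

7.8486 % ABV


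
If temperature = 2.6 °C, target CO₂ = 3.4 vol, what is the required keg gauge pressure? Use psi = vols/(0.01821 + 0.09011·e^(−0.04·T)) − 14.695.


psi = 3.4/(0.01821 + 0.09011·e^(−0.04·2.6)) − 14.695

19.5036 psi


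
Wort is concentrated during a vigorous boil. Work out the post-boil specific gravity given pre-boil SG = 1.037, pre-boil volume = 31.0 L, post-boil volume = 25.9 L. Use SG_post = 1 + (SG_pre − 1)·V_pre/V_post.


pts_pre = (1.037 − 1)·1000 = 37.0000
pts_post = 37.0000·31.0/25.9 = 44.2857
SG_post = 1 + 44.2857/1000

1.0443


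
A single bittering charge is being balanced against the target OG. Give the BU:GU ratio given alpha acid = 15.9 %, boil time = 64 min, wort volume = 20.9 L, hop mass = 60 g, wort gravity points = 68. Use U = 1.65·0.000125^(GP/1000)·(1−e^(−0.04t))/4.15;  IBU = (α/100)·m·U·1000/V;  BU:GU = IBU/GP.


U = 1.65·0.000125^(68/1000)·(1−e^(−0.04·64))/4.15 = 0.1991
IBU = (15.9/100)·60·0.1991·1000/20.9 = 90.8837
BU:GU = 90.8837/68

1.3365


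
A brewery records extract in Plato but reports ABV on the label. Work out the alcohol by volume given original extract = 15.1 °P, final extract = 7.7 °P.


SG = 259/(259 − P);  ABV = (OG − FG)·131.25
OG = 259/(259 − 15.1) = 1.0619
FG = 259/(259 − 7.7) = 1.0306
ABV = (1.0619 − 1.0306)·131.25

4.1042 % ABV


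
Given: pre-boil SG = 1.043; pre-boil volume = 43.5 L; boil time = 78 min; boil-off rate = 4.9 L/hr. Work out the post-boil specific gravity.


V_post = V_pre − rate·(t/60);  SG_post = 1 + (SG_pre−1)·V_pre/V_post
V_post = 43.5 − 4.9·(78/60) = 37.1300
SG_post = 1 + (1.043 − 1)·43.5/37.1300

1.0504


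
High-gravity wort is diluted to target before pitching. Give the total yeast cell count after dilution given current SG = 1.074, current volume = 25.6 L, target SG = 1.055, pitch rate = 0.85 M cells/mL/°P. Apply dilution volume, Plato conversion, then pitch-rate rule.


V_w = V·((SG_c−1)/(SG_t−1)−1);  °P = 259 − 259/SG_t;  cells = rate·(V+V_w)·°P
V_w = 25.6·((1.074−1)/(1.055−1)−1) = 8.8436
V_final = 25.6 + 8.8436 = 34.4436
°P = 259 − 259/1.055 = 13.5024
cells = 0.85·34.4436·13.5024

395.3101 billion cells


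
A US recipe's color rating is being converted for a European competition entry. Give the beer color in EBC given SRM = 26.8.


EBC = SRM · 1.97
EBC = 26.8 · 1.97

52.7960 EBC


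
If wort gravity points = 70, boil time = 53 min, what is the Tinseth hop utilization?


U = 1.65·0.000125^(GP/1000) · (1 − e^(−0.04·t))/4.15
bigness = 1.65·0.000125^(70/1000) = 0.8796
boil_factor = (1 − e^(−0.04·53))/4.15 = 0.2120
U = 0.8796 · 0.2120

0.1865


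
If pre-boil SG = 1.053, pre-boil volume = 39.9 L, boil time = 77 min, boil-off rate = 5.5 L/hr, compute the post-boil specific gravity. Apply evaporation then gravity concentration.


V_post = V_pre − rate·(t/60);  SG_post = 1 + (SG_pre−1)·V_pre/V_post
V_post = 39.9 − 5.5·(77/60) = 32.8417
SG_post = 1 + (1.053 − 1)·39.9/32.8417

1.0644


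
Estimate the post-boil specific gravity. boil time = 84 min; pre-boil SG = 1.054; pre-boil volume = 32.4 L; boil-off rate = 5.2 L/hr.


V_post = V_pre − rate·(t/60);  SG_post = 1 + (SG_pre−1)·V_pre/V_post
V_post = 32.4 − 5.2·(84/60) = 25.1200
SG_post = 1 + (1.054 − 1)·32.4/25.1200

1.0696


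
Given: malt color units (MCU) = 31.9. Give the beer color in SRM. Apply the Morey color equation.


SRM = 1.4922 · MCU^0.6859
SRM = 1.4922 · 31.9^0.6859

16.0427 SRM


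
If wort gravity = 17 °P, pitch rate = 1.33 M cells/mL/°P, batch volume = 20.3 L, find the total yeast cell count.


cells (billions) = rate · V_L · °P
cells = 1.33 · 20.3 · 17

458.9830 billion cells


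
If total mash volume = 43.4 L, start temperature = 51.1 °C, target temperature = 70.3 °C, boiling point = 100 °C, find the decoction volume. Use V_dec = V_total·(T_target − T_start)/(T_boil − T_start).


V_dec = 43.4·(70.3 − 51.1)/(100 − 51.1)

17.0405 L


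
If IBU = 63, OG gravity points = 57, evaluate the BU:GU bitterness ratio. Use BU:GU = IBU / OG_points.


BU:GU = 63 / 57

1.1053


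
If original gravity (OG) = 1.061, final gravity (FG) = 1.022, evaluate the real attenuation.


AA = (OG−FG)/(OG−1)·100;  RA = AA·0.8192
AA = (1.061 − 1.022)/(1.061 − 1)·100 = 63.9344
RA = 63.9344·0.8192

52.3751 %


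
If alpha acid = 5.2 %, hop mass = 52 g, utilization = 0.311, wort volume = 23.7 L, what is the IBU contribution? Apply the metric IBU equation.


IBU = (α/100)·mass·U·1000 / V
IBU = (5.2/100)·52·0.311·1000 / 23.7

35.4829 IBU


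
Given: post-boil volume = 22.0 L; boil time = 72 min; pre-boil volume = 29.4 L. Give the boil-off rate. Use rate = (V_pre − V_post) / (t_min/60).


rate = (29.4 − 22.0) / (72/60)

6.1667 L/hr


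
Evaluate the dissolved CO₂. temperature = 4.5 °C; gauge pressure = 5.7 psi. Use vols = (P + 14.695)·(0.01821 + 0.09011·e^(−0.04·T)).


vols = (5.7 + 14.695)·(0.01821 + 0.09011·e^(−0.04·4.5))

1.9064 volumes


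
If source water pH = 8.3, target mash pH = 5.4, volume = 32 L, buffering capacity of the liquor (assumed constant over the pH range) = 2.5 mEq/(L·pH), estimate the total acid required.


acid = buffering capacity · (pH_source − pH_target) · V
acid = 2.5 · (8.3 − 5.4) · 32

232.0000 mEq


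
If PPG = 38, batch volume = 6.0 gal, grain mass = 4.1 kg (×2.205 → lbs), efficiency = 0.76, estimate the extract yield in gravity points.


points = lbs × PPG × eff / vol
lbs = 4.1 × 2.205 = 9.0405
points = 9.0405 × 38 × 0.76 / 6.0

43.5149 points


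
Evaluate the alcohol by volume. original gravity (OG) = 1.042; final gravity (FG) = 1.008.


ABV = (OG − FG) · 131.25
ABV = (1.042 − 1.008) · 131.25

4.4625 % ABV


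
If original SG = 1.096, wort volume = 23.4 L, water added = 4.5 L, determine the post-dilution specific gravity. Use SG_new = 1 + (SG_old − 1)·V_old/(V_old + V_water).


pts = (1.096 − 1)·1000·23.4/(23.4 + 4.5) = 80.5161
SG_new = 1 + 80.5161/1000

1.0805


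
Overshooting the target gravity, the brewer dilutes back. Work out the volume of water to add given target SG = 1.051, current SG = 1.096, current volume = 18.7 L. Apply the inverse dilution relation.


V_water = V·((SG_curr − 1)/(SG_target − 1) − 1)
V_water = 18.7·((1.096 − 1)/(1.051 − 1) − 1)

16.5000 L


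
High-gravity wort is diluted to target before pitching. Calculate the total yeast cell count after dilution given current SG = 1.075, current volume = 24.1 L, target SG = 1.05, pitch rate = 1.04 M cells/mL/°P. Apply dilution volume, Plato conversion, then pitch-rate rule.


V_w = V·((SG_c−1)/(SG_t−1)−1);  °P = 259 − 259/SG_t;  cells = rate·(V+V_w)·°P
V_w = 24.1·((1.075−1)/(1.05−1)−1) = 12.0500
V_final = 24.1 + 12.0500 = 36.1500
°P = 259 − 259/1.05 = 12.3333
cells = 1.04·36.1500·12.3333

463.6840 billion cells


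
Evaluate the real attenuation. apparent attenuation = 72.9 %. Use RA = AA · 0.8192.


RA = 72.9 · 0.8192

59.7197 %


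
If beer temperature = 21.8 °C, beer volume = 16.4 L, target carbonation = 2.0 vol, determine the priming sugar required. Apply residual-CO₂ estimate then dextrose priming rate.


residual = 14.695·(0.01821 + 0.09011·e^(−0.04·T));  sugar = (target − residual)·4.0·V
residual = 14.695·(0.01821 + 0.09011·e^(−0.04·21.8)) = 0.8212
sugar = (2.0 − 0.8212)·4.0·16.4

77.3261 g


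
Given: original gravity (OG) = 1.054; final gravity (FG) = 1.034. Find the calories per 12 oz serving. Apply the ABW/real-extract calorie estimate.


ABW = (OG−FG)·131.25·0.79/FG;  °P = 259 − 259/SG (for OG→OE and FG→AE);  RE = 0.1808·OE + 0.8192·AE;  Cal = (6.9·ABW + 4·(RE−0.1))·FG·3.55
ABW = (1.054 − 1.034)·131.25·0.79/1.034 = 2.0056
OE = 259 − 259/1.054 = 13.2694 °P
AE = 259 − 259/1.034 = 8.5164 °P
RE = 0.1808·13.2694 + 0.8192·8.5164 = 9.3758 °P
Cal = (6.9·2.0056 + 4·(9.3758−0.1))·1.034·3.55

186.9910 kcal


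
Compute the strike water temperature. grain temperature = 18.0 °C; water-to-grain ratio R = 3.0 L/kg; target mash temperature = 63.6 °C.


T_strike = (0.41/R)·(T_mash − T_grain) + T_mash
T_strike = (0.41/3.0)·(63.6 − 18.0) + 63.6

69.8320 °C


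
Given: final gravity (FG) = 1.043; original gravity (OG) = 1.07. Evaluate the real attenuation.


AA = (OG−FG)/(OG−1)·100;  RA = AA·0.8192
AA = (1.07 − 1.043)/(1.07 − 1)·100 = 38.5714
RA = 38.5714·0.8192

31.5977 %


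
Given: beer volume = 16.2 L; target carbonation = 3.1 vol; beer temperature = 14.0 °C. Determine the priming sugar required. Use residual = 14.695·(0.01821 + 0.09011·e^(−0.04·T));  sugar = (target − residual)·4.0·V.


residual = 14.695·(0.01821 + 0.09011·e^(−0.04·14.0)) = 1.0240
sugar = (3.1 − 1.0240)·4.0·16.2

134.5266 g


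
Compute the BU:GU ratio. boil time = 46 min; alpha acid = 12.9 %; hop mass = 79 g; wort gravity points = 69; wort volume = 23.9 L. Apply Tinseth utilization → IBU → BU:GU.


U = 1.65·0.000125^(GP/1000)·(1−e^(−0.04t))/4.15;  IBU = (α/100)·m·U·1000/V;  BU:GU = IBU/GP
U = 1.65·0.000125^(69/1000)·(1−e^(−0.04·46))/4.15 = 0.1799
IBU = (12.9/100)·79·0.1799·1000/23.9 = 76.7064
BU:GU = 76.7064/69

1.1117


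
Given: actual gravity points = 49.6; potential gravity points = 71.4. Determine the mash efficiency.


efficiency = actual / potential × 100
efficiency = 49.6 / 71.4 × 100

69.4678 %


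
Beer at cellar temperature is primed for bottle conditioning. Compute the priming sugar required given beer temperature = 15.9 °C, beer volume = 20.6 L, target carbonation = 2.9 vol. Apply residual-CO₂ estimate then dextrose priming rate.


residual = 14.695·(0.01821 + 0.09011·e^(−0.04·T));  sugar = (target − residual)·4.0·V
residual = 14.695·(0.01821 + 0.09011·e^(−0.04·15.9)) = 0.9686
sugar = (2.9 − 0.9686)·4.0·20.6

159.1459 g


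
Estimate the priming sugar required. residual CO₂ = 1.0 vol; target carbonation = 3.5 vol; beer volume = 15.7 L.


sugar = (target − residual)·4.0·V
sugar = (3.5 − 1.0)·4.0·15.7

157.0000 g


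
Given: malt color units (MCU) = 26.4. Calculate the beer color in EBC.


SRM = 1.4922·MCU^0.6859;  EBC = SRM·1.97
SRM = 1.4922·26.4^0.6859 = 14.0898
EBC = 14.0898·1.97

27.7569 EBC


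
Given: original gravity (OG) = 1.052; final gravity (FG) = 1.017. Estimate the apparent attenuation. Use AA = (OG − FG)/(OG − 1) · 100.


AA = (1.052 − 1.017)/(1.052 − 1) · 100

67.3077 %


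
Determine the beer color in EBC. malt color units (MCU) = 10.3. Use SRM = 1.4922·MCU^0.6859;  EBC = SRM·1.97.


SRM = 1.4922·10.3^0.6859 = 7.3881
EBC = 7.3881·1.97

14.5545 EBC


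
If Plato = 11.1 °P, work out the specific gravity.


SG = 259/(259 − P)
SG = 259/(259 − 11.1)

1.0448


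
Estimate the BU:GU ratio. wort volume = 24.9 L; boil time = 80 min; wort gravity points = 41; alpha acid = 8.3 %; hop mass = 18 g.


U = 1.65·0.000125^(GP/1000)·(1−e^(−0.04t))/4.15;  IBU = (α/100)·m·U·1000/V;  BU:GU = IBU/GP
U = 1.65·0.000125^(41/1000)·(1−e^(−0.04·80))/4.15 = 0.2638
IBU = (8.3/100)·18·0.2638·1000/24.9 = 15.8302
BU:GU = 15.8302/41

0.3861


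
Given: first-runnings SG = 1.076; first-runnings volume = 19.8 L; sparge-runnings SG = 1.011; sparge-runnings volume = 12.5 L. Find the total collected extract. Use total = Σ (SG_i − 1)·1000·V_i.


first = (1.076 − 1)·1000·19.8 = 1504.8000
sparge = (1.011 − 1)·1000·12.5 = 137.5000
total = 1504.8000 + 137.5000

1642.3000 gravity·L


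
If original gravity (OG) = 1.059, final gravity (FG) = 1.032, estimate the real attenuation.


AA = (OG−FG)/(OG−1)·100;  RA = AA·0.8192
AA = (1.059 − 1.032)/(1.059 − 1)·100 = 45.7627
RA = 45.7627·0.8192

37.4888 %


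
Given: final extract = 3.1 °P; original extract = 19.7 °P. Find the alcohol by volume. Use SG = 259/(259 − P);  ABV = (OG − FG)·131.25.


OG = 259/(259 − 19.7) = 1.0823
FG = 259/(259 − 3.1) = 1.0121
ABV = (1.0823 − 1.0121)·131.25

9.2150 % ABV


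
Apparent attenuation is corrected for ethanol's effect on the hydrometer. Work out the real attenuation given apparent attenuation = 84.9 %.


RA = AA · 0.8192
RA = 84.9 · 0.8192

69.5501 %


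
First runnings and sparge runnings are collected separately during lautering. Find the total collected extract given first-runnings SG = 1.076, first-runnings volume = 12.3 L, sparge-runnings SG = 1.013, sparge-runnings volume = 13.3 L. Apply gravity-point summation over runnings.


total = Σ (SG_i − 1)·1000·V_i
first = (1.076 − 1)·1000·12.3 = 934.8000
sparge = (1.013 − 1)·1000·13.3 = 172.9000
total = 934.8000 + 172.9000

1107.7000 gravity·L


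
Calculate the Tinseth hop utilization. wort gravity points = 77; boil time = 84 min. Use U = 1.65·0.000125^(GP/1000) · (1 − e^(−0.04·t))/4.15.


bigness = 1.65·0.000125^(77/1000) = 0.8259
boil_factor = (1 − e^(−0.04·84))/4.15 = 0.2326
U = 0.8259 · 0.2326

0.1921


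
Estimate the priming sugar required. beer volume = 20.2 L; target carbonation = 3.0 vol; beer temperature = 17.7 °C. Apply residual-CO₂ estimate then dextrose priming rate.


residual = 14.695·(0.01821 + 0.09011·e^(−0.04·T));  sugar = (target − residual)·4.0·V
residual = 14.695·(0.01821 + 0.09011·e^(−0.04·17.7)) = 0.9199
sugar = (3.0 − 0.9199)·4.0·20.2

168.0706 g


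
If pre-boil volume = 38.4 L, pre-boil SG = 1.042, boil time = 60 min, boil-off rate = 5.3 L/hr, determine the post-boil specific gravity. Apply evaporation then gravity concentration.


V_post = V_pre − rate·(t/60);  SG_post = 1 + (SG_pre−1)·V_pre/V_post
V_post = 38.4 − 5.3·(60/60) = 33.1000
SG_post = 1 + (1.042 − 1)·38.4/33.1000

1.0487


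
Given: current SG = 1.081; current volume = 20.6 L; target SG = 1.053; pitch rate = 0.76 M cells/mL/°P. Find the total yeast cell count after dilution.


V_w = V·((SG_c−1)/(SG_t−1)−1);  °P = 259 − 259/SG_t;  cells = rate·(V+V_w)·°P
V_w = 20.6·((1.081−1)/(1.053−1)−1) = 10.8830
V_final = 20.6 + 10.8830 = 31.4830
°P = 259 − 259/1.053 = 13.0361
cells = 0.76·31.4830·13.0361

311.9157 billion cells


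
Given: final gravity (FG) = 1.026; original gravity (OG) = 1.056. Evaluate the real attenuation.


AA = (OG−FG)/(OG−1)·100;  RA = AA·0.8192
AA = (1.056 − 1.026)/(1.056 − 1)·100 = 53.5714
RA = 53.5714·0.8192

43.8857 %


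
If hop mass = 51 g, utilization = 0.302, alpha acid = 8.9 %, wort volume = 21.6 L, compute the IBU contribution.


IBU = (α/100)·mass·U·1000 / V
IBU = (8.9/100)·51·0.302·1000 / 21.6

63.4619 IBU


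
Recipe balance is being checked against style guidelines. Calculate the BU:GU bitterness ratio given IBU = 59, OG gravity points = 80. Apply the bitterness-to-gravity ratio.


BU:GU = IBU / OG_points
BU:GU = 59 / 80

0.7375


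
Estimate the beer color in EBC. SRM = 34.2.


EBC = SRM · 1.97
EBC = 34.2 · 1.97

67.3740 EBC


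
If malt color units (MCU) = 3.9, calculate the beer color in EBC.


SRM = 1.4922·MCU^0.6859;  EBC = SRM·1.97
SRM = 1.4922·3.9^0.6859 = 3.7952
EBC = 3.7952·1.97

7.4766 EBC


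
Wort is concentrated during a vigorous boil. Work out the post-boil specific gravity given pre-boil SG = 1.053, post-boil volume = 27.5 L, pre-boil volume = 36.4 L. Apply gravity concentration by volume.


SG_post = 1 + (SG_pre − 1)·V_pre/V_post
pts_pre = (1.053 − 1)·1000 = 53.0000
pts_post = 53.0000·36.4/27.5 = 70.1527
SG_post = 1 + 70.1527/1000

1.0702


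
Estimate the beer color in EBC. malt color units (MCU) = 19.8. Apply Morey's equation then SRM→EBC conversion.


SRM = 1.4922·MCU^0.6859;  EBC = SRM·1.97
SRM = 1.4922·19.8^0.6859 = 11.5667
EBC = 11.5667·1.97

22.7864 EBC


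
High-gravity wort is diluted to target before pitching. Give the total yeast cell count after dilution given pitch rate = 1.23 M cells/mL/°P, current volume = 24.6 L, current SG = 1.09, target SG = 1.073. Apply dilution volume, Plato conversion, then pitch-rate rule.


V_w = V·((SG_c−1)/(SG_t−1)−1);  °P = 259 − 259/SG_t;  cells = rate·(V+V_w)·°P
V_w = 24.6·((1.09−1)/(1.073−1)−1) = 5.7288
V_final = 24.6 + 5.7288 = 30.3288
°P = 259 − 259/1.073 = 17.6207
cells = 1.23·30.3288·17.6207

657.3290 billion cells


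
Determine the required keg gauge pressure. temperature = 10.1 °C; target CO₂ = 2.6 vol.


psi = vols/(0.01821 + 0.09011·e^(−0.04·T)) − 14.695
psi = 2.6/(0.01821 + 0.09011·e^(−0.04·10.1)) − 14.695

18.4804 psi


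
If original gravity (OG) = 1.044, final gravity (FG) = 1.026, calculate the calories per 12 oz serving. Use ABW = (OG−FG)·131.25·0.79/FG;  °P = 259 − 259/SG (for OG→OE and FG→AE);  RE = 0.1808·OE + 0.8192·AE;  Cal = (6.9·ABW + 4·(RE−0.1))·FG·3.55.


ABW = (1.044 − 1.026)·131.25·0.79/1.026 = 1.8191
OE = 259 − 259/1.044 = 10.9157 °P
AE = 259 − 259/1.026 = 6.5634 °P
RE = 0.1808·10.9157 + 0.8192·6.5634 = 7.3503 °P
Cal = (6.9·1.8191 + 4·(7.3503−0.1))·1.026·3.55

151.3473 kcal


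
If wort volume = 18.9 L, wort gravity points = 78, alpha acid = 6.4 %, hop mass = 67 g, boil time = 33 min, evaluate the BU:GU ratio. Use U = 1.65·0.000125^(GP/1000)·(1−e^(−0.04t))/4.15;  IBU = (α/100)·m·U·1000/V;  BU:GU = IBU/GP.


U = 1.65·0.000125^(78/1000)·(1−e^(−0.04·33))/4.15 = 0.1446
IBU = (6.4/100)·67·0.1446·1000/18.9 = 32.7953
BU:GU = 32.7953/78

0.4205


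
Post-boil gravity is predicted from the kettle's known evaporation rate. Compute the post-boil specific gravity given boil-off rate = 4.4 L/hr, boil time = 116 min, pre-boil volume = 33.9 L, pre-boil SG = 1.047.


V_post = V_pre − rate·(t/60);  SG_post = 1 + (SG_pre−1)·V_pre/V_post
V_post = 33.9 − 4.4·(116/60) = 25.3933
SG_post = 1 + (1.047 − 1)·33.9/25.3933

1.0627


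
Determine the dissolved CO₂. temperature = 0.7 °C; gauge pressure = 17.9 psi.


vols = (P + 14.695)·(0.01821 + 0.09011·e^(−0.04·T))
vols = (17.9 + 14.695)·(0.01821 + 0.09011·e^(−0.04·0.7))

3.4496 volumes


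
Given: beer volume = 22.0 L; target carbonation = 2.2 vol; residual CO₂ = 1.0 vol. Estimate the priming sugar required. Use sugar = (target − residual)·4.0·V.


sugar = (2.2 − 1.0)·4.0·22.0

105.6000 g
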